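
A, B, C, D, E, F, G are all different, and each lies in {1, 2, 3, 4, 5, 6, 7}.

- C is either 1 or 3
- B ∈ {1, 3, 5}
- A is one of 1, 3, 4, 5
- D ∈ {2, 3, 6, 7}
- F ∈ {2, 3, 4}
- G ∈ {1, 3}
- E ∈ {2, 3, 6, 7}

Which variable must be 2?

F

C and G between them cover only {1, 3} — a naked pair. Remove those values from A, B, D, E, F.
That leaves B = 5. Eliminate 5 elsewhere: A.
A must be 4 (only option left). Remove 4 from F.
So 2 goes to F.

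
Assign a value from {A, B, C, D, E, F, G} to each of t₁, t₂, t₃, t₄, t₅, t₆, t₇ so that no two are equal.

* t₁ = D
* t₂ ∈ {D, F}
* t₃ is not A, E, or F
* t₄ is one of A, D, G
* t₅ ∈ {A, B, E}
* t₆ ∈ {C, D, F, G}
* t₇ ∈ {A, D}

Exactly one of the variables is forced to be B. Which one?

t₃

t₁ has just one choice, so t₁ = D. Eliminate D elsewhere: t₂, t₃, t₄, t₆, t₇.
t₂ has just one choice, so t₂ = F. Remove F from t₆.
That leaves t₇ = A. Strike A from t₄, t₅.
t₄ has just one choice, so t₄ = G. Strike G from t₃, t₆.
t₆ has just one choice, so t₆ = C. Remove C from t₃.
So B goes to t₃.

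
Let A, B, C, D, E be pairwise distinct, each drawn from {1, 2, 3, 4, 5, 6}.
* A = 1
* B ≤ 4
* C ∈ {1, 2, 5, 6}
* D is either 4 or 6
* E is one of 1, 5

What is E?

A's domain is down to {1}, so A = 1. Eliminate 1 elsewhere: B, C, E.
So E = 5.

5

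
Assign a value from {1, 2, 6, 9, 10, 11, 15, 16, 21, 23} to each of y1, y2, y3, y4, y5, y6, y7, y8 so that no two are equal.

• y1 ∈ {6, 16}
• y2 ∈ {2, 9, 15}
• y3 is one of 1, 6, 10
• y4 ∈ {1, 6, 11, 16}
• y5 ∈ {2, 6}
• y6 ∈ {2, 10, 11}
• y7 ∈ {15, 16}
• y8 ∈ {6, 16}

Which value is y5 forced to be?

2

The 8 variables draw from only 8 values {1, 2, 6, 9, 10, 11, 15, 16}, so each is used; only y2 can be 9, hence y2 = 9.
Among the 7 still-open variables, 15 fits only y7 (and all 7 values in {1, 2, 6, 10, 11, 15, 16} must be used), so y7 = 15.
y1 and y8 share exactly the 2 values {6, 16}; by pigeonhole those values go to them, so strike 6, 16 from y3, y4, y5.
So y5 = 2.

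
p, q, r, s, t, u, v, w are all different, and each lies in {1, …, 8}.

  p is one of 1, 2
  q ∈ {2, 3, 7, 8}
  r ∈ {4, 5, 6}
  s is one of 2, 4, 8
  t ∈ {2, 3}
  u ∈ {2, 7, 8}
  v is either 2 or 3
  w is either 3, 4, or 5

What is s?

4

The 8 variables draw from only 8 values {1, 2, 3, 4, 5, 6, 7, 8}, so each is used; only p can be 1, hence p = 1.
The 7 still-open variables together cover exactly {2, 3, 4, 5, 6, 7, 8} — 7 values for 7 variables — and 6 appears only in r's list, so r = 6.
Among the 6 still-open variables, 5 fits only w (and all 6 values in {2, 3, 4, 5, 7, 8} must be used), so w = 5.
Among the 5 still-open variables, 4 fits only s (and all 5 values in {2, 3, 4, 7, 8} must be used), so s = 4.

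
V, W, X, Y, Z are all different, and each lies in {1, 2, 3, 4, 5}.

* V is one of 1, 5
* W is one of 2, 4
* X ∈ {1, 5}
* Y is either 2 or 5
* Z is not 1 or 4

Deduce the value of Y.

2

The 5 variables draw from only 5 values {1, 2, 3, 4, 5}, so each is used; only Z can be 3, hence Z = 3.
The 4 still-open variables draw from only 4 values {1, 2, 4, 5}, so each is used; only W can be 4, hence W = 4.
The 3 still-open variables draw from only 3 values {1, 2, 5}, so each is used; only Y can be 2, hence Y = 2.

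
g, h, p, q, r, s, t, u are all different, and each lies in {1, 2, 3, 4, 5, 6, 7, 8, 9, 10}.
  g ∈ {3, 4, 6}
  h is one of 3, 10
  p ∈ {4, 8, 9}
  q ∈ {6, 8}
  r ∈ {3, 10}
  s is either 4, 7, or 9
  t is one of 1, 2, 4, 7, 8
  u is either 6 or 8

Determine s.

The 2 variables h and r are confined to {3, 10}, which locks those values in; drop them from g.
q and u between them cover only {6, 8} — a naked pair. Remove those values from g, p, t.
That leaves g = 4. So p, s, t can't be 4.
p has just one choice, so p = 9. Remove 9 from s.
So s = 7.

7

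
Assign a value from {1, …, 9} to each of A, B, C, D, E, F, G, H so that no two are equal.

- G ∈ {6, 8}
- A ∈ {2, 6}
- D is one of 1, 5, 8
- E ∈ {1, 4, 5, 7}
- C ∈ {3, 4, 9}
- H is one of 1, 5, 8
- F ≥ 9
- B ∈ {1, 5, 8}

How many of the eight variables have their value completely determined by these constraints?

F's domain is down to {9}, so F = 9. Eliminate 9 elsewhere: C.
B, D, H between them cover only {1, 5, 8} — a naked triple. Remove those values from E, G.
G's domain is down to {6}, so G = 6. Strike 6 from A.
That leaves A = 2.
Determined: A=2, F=9, G=6. The other variables each still have more than one consistent value. That makes 3.

3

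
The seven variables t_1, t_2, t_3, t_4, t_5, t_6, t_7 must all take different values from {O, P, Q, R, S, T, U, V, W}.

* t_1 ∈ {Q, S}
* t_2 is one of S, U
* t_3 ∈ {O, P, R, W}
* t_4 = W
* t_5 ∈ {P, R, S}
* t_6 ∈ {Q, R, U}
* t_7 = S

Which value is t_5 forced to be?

t_4 has just one choice, so t_4 = W. So t_3 can't be W.
t_7's domain is down to {S}, so t_7 = S. So t_1, t_2, t_5 can't be S.
t_1's domain is down to {Q}, so t_1 = Q. Strike Q from t_6.
That leaves t_2 = U. Eliminate U elsewhere: t_6.
t_6 must be R (only option left). Eliminate R elsewhere: t_3, t_5.
So t_5 = P.

P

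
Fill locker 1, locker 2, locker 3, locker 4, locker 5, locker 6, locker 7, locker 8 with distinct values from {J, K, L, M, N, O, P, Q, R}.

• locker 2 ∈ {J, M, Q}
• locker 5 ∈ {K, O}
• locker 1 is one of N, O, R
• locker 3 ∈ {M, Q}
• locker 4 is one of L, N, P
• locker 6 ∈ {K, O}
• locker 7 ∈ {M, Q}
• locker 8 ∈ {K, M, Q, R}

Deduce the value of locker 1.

N

The 2 variables locker 3 and locker 7 are confined to {M, Q}, which locks those values in; drop them from locker 2, locker 8.
locker 2 has just one choice, so locker 2 = J.
The 2 variables locker 5 and locker 6 are confined to {K, O}, which locks those values in; drop them from locker 1, locker 8.
locker 8 has just one choice, so locker 8 = R. Strike R from locker 1.
So locker 1 = N.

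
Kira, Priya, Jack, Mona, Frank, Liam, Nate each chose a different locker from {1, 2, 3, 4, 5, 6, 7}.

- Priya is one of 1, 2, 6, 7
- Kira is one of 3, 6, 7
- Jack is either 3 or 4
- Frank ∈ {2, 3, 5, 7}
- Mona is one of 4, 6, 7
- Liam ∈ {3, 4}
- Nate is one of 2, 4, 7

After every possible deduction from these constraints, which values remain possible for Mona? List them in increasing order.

The 7 variables draw from only 7 values {1, 2, 3, 4, 5, 6, 7}, so each is used; only Priya can be 1, hence Priya = 1.
Among the 6 still-open variables, 5 fits only Frank (and all 6 values in {2, 3, 4, 5, 6, 7} must be used), so Frank = 5.
The 5 still-open variables together cover exactly {2, 3, 4, 6, 7} — 5 values for 5 variables — and 2 appears only in Nate's list, so Nate = 2.
Jack and Liam between them cover only {3, 4} — a naked pair. Remove those values from Kira, Mona.
No further eliminations apply; Mona can still be any of 6, 7.

6, 7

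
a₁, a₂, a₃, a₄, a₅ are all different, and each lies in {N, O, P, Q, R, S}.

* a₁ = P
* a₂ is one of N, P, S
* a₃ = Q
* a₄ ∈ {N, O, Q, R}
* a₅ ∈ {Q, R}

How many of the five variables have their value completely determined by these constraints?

3

a₁'s domain is down to {P}, so a₁ = P. Strike P from a₂.
a₃ must be Q (only option left). So a₄, a₅ can't be Q.
That leaves a₅ = R. Eliminate R elsewhere: a₄.
Determined: a₁=P, a₃=Q, a₅=R. The other variables each still have more than one consistent value. That makes 3.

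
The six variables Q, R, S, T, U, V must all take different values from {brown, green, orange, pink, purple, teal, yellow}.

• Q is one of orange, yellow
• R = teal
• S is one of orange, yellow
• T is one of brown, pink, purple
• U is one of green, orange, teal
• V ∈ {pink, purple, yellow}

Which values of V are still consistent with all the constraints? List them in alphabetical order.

R has just one choice, so R = teal. Strike teal from U.
Q and S share exactly the 2 values {orange, yellow}; by pigeonhole those values go to them, so strike orange, yellow from U, V.
That leaves U = green.
No further eliminations apply; V can still be any of pink, purple.

pink, purple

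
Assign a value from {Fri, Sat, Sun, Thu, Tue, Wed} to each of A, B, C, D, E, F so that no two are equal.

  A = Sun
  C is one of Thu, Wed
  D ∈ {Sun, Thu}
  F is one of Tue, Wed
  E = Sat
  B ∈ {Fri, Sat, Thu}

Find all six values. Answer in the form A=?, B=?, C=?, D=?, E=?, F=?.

A has just one choice, so A = Sun. So D can't be Sun.
D has just one choice, so D = Thu. So B, C can't be Thu.
E must be Sat (only option left). Strike Sat from B.
That leaves B = Fri.
C's domain is down to {Wed}, so C = Wed. Strike Wed from F.
F's domain is down to {Tue}, so F = Tue.

A=Sun, B=Fri, C=Wed, D=Thu, E=Sat, F=Tue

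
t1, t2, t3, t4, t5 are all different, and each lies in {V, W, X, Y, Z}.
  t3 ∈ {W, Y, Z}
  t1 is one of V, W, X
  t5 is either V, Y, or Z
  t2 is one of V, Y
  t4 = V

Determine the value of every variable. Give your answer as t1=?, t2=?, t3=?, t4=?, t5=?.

t4's domain is down to {V}, so t4 = V. So t1, t2, t5 can't be V.
t2 must be Y (only option left). Remove Y from t3, t5.
That leaves t5 = Z. Strike Z from t3.
t3 must be W (only option left). Remove W from t1.
That leaves t1 = X.

t1=X, t2=Y, t3=W, t4=V, t5=Z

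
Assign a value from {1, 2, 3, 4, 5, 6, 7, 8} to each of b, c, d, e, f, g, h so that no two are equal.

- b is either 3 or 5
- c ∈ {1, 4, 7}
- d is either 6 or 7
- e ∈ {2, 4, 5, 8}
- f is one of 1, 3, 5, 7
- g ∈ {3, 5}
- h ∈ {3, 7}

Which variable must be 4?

b and g share exactly the 2 values {3, 5}; by pigeonhole those values go to them, so strike 3, 5 from e, f, h.
That leaves h = 7. Remove 7 from c, d, f.
d must be 6 (only option left).
That leaves f = 1. Strike 1 from c.
So 4 goes to c.

c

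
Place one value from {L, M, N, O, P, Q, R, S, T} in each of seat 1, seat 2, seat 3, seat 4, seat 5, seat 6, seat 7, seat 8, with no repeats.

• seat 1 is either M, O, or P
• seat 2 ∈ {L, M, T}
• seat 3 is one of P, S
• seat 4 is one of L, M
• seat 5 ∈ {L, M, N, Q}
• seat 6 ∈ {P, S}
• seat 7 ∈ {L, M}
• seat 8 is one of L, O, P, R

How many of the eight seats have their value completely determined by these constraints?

seat 3 and seat 6 share exactly the 2 values {P, S}; by pigeonhole those values go to them, so strike P, S from seat 1, seat 8.
seat 4 and seat 7 between them cover only {L, M} — a naked pair. Remove those values from seat 1, seat 2, seat 5, seat 8.
seat 1 must be O (only option left). Strike O from seat 8.
seat 2 has just one choice, so seat 2 = T.
seat 8 must be R (only option left).
Determined: seat 1=O, seat 2=T, seat 8=R. The other seats each still have more than one consistent value. That makes 3.

3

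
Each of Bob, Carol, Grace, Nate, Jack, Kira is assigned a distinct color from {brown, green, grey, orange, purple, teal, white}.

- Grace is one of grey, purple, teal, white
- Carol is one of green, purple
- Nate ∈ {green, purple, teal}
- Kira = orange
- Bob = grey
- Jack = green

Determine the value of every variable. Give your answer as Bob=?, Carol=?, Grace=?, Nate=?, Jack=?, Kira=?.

Bob=grey, Carol=purple, Grace=white, Nate=teal, Jack=green, Kira=orange

Bob must be grey (only option left). Eliminate grey elsewhere: Grace.
Jack must be green (only option left). Strike green from Carol, Nate.
Kira's domain is down to {orange}, so Kira = orange.
That leaves Carol = purple. Eliminate purple elsewhere: Grace, Nate.
Nate's domain is down to {teal}, so Nate = teal. Remove teal from Grace.
Grace must be white (only option left).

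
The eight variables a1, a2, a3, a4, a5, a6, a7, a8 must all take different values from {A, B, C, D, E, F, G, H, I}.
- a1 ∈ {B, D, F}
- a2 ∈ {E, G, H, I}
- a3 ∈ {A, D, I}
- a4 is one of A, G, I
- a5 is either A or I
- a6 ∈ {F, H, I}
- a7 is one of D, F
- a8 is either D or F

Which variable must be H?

a6

The 8 variables together cover exactly {A, B, D, E, F, G, H, I} — 8 values for 8 variables — and B appears only in a1's list, so a1 = B.
The 7 still-open variables draw from only 7 values {A, D, E, F, G, H, I}, so each is used; only a2 can be E, hence a2 = E.
Among the 6 still-open variables, G fits only a4 (and all 6 values in {A, D, F, G, H, I} must be used), so a4 = G.
Among the 5 still-open variables, H fits only a6 (and all 5 values in {A, D, F, H, I} must be used), so a6 = H.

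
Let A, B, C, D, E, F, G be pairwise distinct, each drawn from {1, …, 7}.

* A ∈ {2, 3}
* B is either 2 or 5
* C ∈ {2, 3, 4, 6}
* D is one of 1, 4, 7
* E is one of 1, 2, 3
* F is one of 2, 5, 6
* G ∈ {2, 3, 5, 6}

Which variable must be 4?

Among the 7 variables, 7 fits only D (and all 7 values in {1, 2, 3, 4, 5, 6, 7} must be used), so D = 7.
Among the 6 still-open variables, 1 fits only E (and all 6 values in {1, 2, 3, 4, 5, 6} must be used), so E = 1.
Among the 5 still-open variables, 4 fits only C (and all 5 values in {2, 3, 4, 5, 6} must be used), so C = 4.

C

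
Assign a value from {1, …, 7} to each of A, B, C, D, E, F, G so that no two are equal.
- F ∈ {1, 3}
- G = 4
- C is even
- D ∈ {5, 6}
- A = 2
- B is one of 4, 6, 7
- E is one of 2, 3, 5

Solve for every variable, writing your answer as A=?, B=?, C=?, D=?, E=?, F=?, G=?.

A must be 2 (only option left). Eliminate 2 elsewhere: C, E.
That leaves G = 4. Eliminate 4 elsewhere: B, C.
C's domain is down to {6}, so C = 6. Remove 6 from B, D.
That leaves D = 5. Eliminate 5 elsewhere: E.
That leaves E = 3. Strike 3 from F.
F's domain is down to {1}, so F = 1.
That leaves B = 7.

A=2, B=7, C=6, D=5, E=3, F=1, G=4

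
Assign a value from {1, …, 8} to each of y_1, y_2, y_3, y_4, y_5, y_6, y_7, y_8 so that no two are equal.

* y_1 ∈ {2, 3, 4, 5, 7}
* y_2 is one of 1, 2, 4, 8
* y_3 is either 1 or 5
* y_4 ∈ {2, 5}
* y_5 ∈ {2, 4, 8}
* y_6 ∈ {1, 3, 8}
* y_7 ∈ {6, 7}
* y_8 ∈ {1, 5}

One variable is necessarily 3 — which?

y_6

Among the 8 variables, 6 fits only y_7 (and all 8 values in {1, 2, 3, 4, 5, 6, 7, 8} must be used), so y_7 = 6.
Among the 7 still-open variables, 7 fits only y_1 (and all 7 values in {1, 2, 3, 4, 5, 7, 8} must be used), so y_1 = 7.
Among the 6 still-open variables, 3 fits only y_6 (and all 6 values in {1, 2, 3, 4, 5, 8} must be used), so y_6 = 3.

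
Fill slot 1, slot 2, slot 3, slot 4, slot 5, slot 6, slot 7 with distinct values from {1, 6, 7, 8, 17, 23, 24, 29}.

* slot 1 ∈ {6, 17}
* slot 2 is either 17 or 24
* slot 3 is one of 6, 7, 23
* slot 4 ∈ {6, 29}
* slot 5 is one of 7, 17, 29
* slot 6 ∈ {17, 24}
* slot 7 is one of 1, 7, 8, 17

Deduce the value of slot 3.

23

slot 2 and slot 6 share exactly the 2 values {17, 24}; by pigeonhole those values go to them, so strike 17, 24 from slot 1, slot 5, slot 7.
slot 1 has just one choice, so slot 1 = 6. Strike 6 from slot 3, slot 4.
slot 4's domain is down to {29}, so slot 4 = 29. So slot 5 can't be 29.
That leaves slot 5 = 7. Strike 7 from slot 3, slot 7.
So slot 3 = 23.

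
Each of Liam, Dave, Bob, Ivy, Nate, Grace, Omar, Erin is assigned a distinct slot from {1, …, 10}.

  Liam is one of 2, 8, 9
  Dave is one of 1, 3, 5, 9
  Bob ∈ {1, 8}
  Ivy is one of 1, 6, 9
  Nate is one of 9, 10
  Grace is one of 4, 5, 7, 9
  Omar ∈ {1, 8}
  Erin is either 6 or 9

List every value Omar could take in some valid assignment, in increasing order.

1, 8

The 2 variables Bob and Omar are confined to {1, 8}, which locks those values in; drop them from Liam, Dave, Ivy.
The 2 variables Ivy and Erin are confined to {6, 9}, which locks those values in; drop them from Liam, Dave, Nate, Grace.
Liam's domain is down to {2}, so Liam = 2.
Nate's domain is down to {10}, so Nate = 10.
No further eliminations apply; Omar can still be any of 1, 8.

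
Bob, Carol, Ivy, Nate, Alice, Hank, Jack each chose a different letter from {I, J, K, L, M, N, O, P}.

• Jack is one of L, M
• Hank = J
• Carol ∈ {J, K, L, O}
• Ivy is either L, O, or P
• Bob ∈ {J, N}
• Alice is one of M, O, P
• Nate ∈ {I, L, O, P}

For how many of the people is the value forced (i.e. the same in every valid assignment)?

2

Hank has just one choice, so Hank = J. Remove J from Bob, Carol.
That leaves Bob = N.
Determined: Bob=N, Hank=J. The other people each still have more than one consistent value. That makes 2.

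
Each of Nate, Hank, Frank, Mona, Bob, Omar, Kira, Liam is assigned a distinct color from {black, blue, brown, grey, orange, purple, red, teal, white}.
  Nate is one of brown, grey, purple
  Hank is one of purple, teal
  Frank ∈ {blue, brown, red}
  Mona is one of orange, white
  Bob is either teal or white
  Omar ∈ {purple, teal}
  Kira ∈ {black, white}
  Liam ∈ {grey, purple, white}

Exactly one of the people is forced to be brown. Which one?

Hank and Omar share exactly the 2 values {purple, teal}; by pigeonhole those values go to them, so strike purple, teal from Nate, Bob, Liam.
Bob has just one choice, so Bob = white. Strike white from Mona, Kira, Liam.
Kira's domain is down to {black}, so Kira = black.
Liam's domain is down to {grey}, so Liam = grey. Remove grey from Nate.
So brown goes to Nate.

Nate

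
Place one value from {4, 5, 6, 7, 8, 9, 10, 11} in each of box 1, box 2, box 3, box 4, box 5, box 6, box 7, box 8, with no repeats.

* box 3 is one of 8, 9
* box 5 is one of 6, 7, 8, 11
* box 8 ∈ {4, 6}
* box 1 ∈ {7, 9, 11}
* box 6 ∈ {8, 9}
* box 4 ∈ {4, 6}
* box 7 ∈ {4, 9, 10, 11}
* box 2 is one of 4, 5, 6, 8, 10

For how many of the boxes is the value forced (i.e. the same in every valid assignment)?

The 8 variables together cover exactly {4, 5, 6, 7, 8, 9, 10, 11} — 8 values for 8 variables — and 5 appears only in box 2's list, so box 2 = 5.
The 7 still-open variables together cover exactly {4, 6, 7, 8, 9, 10, 11} — 7 values for 7 variables — and 10 appears only in box 7's list, so box 7 = 10.
box 3 and box 6 share exactly the 2 values {8, 9}; by pigeonhole those values go to them, so strike 8, 9 from box 1, box 5.
box 4 and box 8 share exactly the 2 values {4, 6}; by pigeonhole those values go to them, so strike 4, 6 from box 5.
Determined: box 2=5, box 7=10. The other boxes each still have more than one consistent value. That makes 2.

2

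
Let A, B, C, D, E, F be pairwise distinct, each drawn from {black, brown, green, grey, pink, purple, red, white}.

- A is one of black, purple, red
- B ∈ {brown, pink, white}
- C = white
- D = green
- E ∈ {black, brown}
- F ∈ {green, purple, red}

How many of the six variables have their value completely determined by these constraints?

C's domain is down to {white}, so C = white. Remove white from B.
D must be green (only option left). Strike green from F.
Determined: C=white, D=green. The other variables each still have more than one consistent value. That makes 2.

2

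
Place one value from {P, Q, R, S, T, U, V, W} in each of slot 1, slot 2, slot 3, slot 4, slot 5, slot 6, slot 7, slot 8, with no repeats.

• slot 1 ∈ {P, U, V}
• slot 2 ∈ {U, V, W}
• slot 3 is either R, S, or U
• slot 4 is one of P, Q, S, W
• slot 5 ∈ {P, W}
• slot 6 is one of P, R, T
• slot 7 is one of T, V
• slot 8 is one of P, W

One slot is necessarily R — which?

Among the 8 variables, Q fits only slot 4 (and all 8 values in {P, Q, R, S, T, U, V, W} must be used), so slot 4 = Q.
The 7 still-open variables together cover exactly {P, R, S, T, U, V, W} — 7 values for 7 variables — and S appears only in slot 3's list, so slot 3 = S.
The 6 still-open variables together cover exactly {P, R, T, U, V, W} — 6 values for 6 variables — and R appears only in slot 6's list, so slot 6 = R.

slot 6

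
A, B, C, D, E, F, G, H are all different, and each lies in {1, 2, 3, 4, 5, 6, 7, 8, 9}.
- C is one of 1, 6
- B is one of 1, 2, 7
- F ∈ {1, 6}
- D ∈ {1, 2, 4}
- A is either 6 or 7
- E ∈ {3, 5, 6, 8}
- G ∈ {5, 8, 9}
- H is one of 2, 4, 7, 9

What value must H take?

C and F share exactly the 2 values {1, 6}; by pigeonhole those values go to them, so strike 1, 6 from A, B, D, E.
A's domain is down to {7}, so A = 7. Remove 7 from B, H.
B must be 2 (only option left). Remove 2 from D, H.
D has just one choice, so D = 4. Eliminate 4 elsewhere: H.
So H = 9.

9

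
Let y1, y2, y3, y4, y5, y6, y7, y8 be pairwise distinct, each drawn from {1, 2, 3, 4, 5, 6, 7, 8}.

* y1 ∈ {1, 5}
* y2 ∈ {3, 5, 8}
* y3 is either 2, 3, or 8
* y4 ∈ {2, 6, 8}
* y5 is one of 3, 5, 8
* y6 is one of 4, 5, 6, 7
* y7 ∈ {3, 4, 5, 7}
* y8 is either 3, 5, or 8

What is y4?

The 8 variables together cover exactly {1, 2, 3, 4, 5, 6, 7, 8} — 8 values for 8 variables — and 1 appears only in y1's list, so y1 = 1.
y2, y5, y8 between them cover only {3, 5, 8} — a naked triple. Remove those values from y3, y4, y6, y7.
That leaves y3 = 2. Eliminate 2 elsewhere: y4.
So y4 = 6.

6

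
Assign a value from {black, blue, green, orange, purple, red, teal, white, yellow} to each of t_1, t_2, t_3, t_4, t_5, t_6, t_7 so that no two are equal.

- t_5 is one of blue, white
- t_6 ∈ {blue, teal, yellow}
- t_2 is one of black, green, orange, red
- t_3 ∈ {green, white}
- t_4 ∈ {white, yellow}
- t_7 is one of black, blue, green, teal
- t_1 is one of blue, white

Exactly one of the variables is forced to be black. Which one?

t_7

t_1 and t_5 share exactly the 2 values {blue, white}; by pigeonhole those values go to them, so strike blue, white from t_3, t_4, t_6, t_7.
t_3 has just one choice, so t_3 = green. Eliminate green elsewhere: t_2, t_7.
t_4 must be yellow (only option left). Eliminate yellow elsewhere: t_6.
t_6 must be teal (only option left). So t_7 can't be teal.
So black goes to t_7.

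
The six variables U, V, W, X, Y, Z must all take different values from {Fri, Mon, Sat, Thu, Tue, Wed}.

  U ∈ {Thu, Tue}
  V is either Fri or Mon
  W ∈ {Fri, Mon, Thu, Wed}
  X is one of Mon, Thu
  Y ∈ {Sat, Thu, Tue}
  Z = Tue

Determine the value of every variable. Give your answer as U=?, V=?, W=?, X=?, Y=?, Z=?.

U=Thu, V=Fri, W=Wed, X=Mon, Y=Sat, Z=Tue

Z must be Tue (only option left). Remove Tue from U, Y.
U must be Thu (only option left). So W, X, Y can't be Thu.
X has just one choice, so X = Mon. Remove Mon from V, W.
That leaves Y = Sat.
That leaves V = Fri. Eliminate Fri elsewhere: W.
W has just one choice, so W = Wed.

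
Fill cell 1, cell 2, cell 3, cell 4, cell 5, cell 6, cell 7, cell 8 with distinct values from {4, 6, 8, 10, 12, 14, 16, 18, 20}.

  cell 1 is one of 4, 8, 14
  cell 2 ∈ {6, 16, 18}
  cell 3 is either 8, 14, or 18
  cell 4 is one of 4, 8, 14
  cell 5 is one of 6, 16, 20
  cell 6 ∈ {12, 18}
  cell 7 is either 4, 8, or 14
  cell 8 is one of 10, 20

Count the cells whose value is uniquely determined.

cell 1, cell 4, cell 7 share exactly the 3 values {4, 8, 14}; by pigeonhole those values go to them, so strike 4, 8, 14 from cell 3.
cell 3's domain is down to {18}, so cell 3 = 18. Strike 18 from cell 2, cell 6.
cell 6's domain is down to {12}, so cell 6 = 12.
Determined: cell 3=18, cell 6=12. The other cells each still have more than one consistent value. That makes 2.

2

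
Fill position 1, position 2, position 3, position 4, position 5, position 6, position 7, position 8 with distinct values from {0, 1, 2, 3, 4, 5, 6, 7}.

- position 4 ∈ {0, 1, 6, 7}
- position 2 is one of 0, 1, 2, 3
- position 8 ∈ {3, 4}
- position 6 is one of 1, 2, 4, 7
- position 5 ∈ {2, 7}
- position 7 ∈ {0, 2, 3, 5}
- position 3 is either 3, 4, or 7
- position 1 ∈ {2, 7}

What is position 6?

The 8 variables together cover exactly {0, 1, 2, 3, 4, 5, 6, 7} — 8 values for 8 variables — and 5 appears only in position 7's list, so position 7 = 5.
The 7 still-open variables together cover exactly {0, 1, 2, 3, 4, 6, 7} — 7 values for 7 variables — and 6 appears only in position 4's list, so position 4 = 6.
The 6 still-open variables draw from only 6 values {0, 1, 2, 3, 4, 7}, so each is used; only position 2 can be 0, hence position 2 = 0.
The 5 still-open variables together cover exactly {1, 2, 3, 4, 7} — 5 values for 5 variables — and 1 appears only in position 6's list, so position 6 = 1.

1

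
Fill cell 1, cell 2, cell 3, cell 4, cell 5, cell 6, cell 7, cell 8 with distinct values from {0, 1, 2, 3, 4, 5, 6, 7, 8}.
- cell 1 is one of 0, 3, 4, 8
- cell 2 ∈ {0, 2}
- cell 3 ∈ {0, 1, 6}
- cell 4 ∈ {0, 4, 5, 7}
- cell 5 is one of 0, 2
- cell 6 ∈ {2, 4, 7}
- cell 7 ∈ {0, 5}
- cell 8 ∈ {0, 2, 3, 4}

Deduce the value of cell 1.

The 2 variables cell 2 and cell 5 are confined to {0, 2}, which locks those values in; drop them from cell 1, cell 3, cell 4, cell 6, cell 7, cell 8.
cell 7's domain is down to {5}, so cell 7 = 5. Eliminate 5 elsewhere: cell 4.
cell 4 and cell 6 between them cover only {4, 7} — a naked pair. Remove those values from cell 1, cell 8.
That leaves cell 8 = 3. So cell 1 can't be 3.
So cell 1 = 8.

8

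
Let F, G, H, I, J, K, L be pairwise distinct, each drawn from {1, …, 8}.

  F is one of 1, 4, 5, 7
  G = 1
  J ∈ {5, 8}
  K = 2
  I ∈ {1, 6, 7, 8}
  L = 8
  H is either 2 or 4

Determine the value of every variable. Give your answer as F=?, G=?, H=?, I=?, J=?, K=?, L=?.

F=7, G=1, H=4, I=6, J=5, K=2, L=8

G must be 1 (only option left). So F, I can't be 1.
K has just one choice, so K = 2. So H can't be 2.
That leaves L = 8. Eliminate 8 elsewhere: I, J.
That leaves H = 4. Strike 4 from F.
That leaves J = 5. Remove 5 from F.
F's domain is down to {7}, so F = 7. Strike 7 from I.
I's domain is down to {6}, so I = 6.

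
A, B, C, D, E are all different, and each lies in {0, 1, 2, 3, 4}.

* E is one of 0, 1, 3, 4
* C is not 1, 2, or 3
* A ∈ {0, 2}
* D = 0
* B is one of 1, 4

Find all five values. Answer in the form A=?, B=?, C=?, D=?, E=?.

D has just one choice, so D = 0. So A, C, E can't be 0.
A's domain is down to {2}, so A = 2.
C must be 4 (only option left). Remove 4 from B, E.
That leaves B = 1. So E can't be 1.
E must be 3 (only option left).

A=2, B=1, C=4, D=0, E=3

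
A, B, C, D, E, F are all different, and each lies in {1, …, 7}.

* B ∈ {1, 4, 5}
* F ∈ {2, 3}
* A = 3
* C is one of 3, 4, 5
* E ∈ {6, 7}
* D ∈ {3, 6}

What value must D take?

6

A has just one choice, so A = 3. Remove 3 from C, D, F.
So D = 6.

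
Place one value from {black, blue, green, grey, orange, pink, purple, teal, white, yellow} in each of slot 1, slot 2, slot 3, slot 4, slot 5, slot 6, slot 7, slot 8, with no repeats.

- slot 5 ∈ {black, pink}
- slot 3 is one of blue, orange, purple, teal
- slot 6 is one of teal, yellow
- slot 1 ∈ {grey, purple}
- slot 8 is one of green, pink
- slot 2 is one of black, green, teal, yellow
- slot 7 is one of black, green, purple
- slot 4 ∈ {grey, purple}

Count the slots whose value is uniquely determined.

0

The 2 variables slot 1 and slot 4 are confined to {grey, purple}, which locks those values in; drop them from slot 3, slot 7.
The 3 variables slot 5, slot 7, slot 8 are confined to {black, green, pink}, which locks those values in; drop them from slot 2.
slot 2 and slot 6 between them cover only {teal, yellow} — a naked pair. Remove those values from slot 3.
Determined: none. The other slots each still have more than one consistent value. That makes 0.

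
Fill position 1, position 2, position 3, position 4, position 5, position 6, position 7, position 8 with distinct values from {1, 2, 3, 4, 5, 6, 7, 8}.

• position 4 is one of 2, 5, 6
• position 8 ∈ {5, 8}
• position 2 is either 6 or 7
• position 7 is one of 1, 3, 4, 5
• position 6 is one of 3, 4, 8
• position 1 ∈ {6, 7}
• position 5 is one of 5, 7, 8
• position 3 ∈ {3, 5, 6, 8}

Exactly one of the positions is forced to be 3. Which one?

position 3

The 8 variables draw from only 8 values {1, 2, 3, 4, 5, 6, 7, 8}, so each is used; only position 7 can be 1, hence position 7 = 1.
The 7 still-open variables together cover exactly {2, 3, 4, 5, 6, 7, 8} — 7 values for 7 variables — and 2 appears only in position 4's list, so position 4 = 2.
The 6 still-open variables together cover exactly {3, 4, 5, 6, 7, 8} — 6 values for 6 variables — and 4 appears only in position 6's list, so position 6 = 4.
The 5 still-open variables draw from only 5 values {3, 5, 6, 7, 8}, so each is used; only position 3 can be 3, hence position 3 = 3.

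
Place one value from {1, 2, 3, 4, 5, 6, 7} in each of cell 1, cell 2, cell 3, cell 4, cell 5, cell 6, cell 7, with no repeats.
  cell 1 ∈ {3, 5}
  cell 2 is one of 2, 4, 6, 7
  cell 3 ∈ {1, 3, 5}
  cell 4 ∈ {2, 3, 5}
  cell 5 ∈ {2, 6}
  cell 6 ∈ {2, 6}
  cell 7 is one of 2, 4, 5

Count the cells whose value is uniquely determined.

3

Among the 7 variables, 1 fits only cell 3 (and all 7 values in {1, 2, 3, 4, 5, 6, 7} must be used), so cell 3 = 1.
Among the 6 still-open variables, 7 fits only cell 2 (and all 6 values in {2, 3, 4, 5, 6, 7} must be used), so cell 2 = 7.
The 5 still-open variables draw from only 5 values {2, 3, 4, 5, 6}, so each is used; only cell 7 can be 4, hence cell 7 = 4.
The 2 variables cell 5 and cell 6 are confined to {2, 6}, which locks those values in; drop them from cell 4.
Determined: cell 2=7, cell 3=1, cell 7=4. The other cells each still have more than one consistent value. That makes 3.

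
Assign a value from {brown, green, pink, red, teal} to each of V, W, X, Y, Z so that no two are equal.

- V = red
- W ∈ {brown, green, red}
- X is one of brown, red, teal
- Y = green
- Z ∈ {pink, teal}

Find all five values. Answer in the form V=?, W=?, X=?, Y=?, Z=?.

V=red, W=brown, X=teal, Y=green, Z=pink

V has just one choice, so V = red. So W, X can't be red.
Y's domain is down to {green}, so Y = green. Strike green from W.
W's domain is down to {brown}, so W = brown. So X can't be brown.
X must be teal (only option left). Eliminate teal elsewhere: Z.
Z's domain is down to {pink}, so Z = pink.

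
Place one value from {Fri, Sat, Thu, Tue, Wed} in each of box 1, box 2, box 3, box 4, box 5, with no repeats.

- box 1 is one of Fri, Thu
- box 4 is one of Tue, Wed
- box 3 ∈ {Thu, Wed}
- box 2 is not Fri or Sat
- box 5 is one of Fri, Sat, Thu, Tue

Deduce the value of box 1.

Fri

Among the 5 variables, Sat fits only box 5 (and all 5 values in {Fri, Sat, Thu, Tue, Wed} must be used), so box 5 = Sat.
The 4 still-open variables together cover exactly {Fri, Thu, Tue, Wed} — 4 values for 4 variables — and Fri appears only in box 1's list, so box 1 = Fri.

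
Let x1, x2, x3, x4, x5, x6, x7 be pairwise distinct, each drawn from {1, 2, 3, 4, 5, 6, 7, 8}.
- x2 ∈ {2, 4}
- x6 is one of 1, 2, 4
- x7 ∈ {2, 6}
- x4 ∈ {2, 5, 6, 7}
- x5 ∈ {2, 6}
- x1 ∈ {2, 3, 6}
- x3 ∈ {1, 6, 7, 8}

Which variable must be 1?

x6

The 2 variables x5 and x7 are confined to {2, 6}, which locks those values in; drop them from x1, x2, x3, x4, x6.
x1 must be 3 (only option left).
x2 must be 4 (only option left). Strike 4 from x6.
So 1 goes to x6.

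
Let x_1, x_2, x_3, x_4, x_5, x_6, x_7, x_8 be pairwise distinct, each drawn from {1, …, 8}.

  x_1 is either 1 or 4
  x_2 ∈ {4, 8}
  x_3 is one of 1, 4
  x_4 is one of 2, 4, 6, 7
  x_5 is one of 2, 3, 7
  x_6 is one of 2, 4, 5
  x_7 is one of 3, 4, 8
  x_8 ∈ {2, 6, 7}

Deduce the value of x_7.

3

Among the 8 variables, 5 fits only x_6 (and all 8 values in {1, 2, 3, 4, 5, 6, 7, 8} must be used), so x_6 = 5.
x_1 and x_3 share exactly the 2 values {1, 4}; by pigeonhole those values go to them, so strike 1, 4 from x_2, x_4, x_7.
x_2 must be 8 (only option left). Eliminate 8 elsewhere: x_7.
So x_7 = 3.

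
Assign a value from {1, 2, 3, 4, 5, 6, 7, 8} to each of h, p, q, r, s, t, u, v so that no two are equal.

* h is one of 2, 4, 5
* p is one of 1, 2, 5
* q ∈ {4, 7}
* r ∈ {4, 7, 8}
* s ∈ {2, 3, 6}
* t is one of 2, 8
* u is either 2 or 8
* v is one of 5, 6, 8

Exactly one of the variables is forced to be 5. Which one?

Among the 8 variables, 1 fits only p (and all 8 values in {1, 2, 3, 4, 5, 6, 7, 8} must be used), so p = 1.
The 7 still-open variables together cover exactly {2, 3, 4, 5, 6, 7, 8} — 7 values for 7 variables — and 3 appears only in s's list, so s = 3.
The 6 still-open variables draw from only 6 values {2, 4, 5, 6, 7, 8}, so each is used; only v can be 6, hence v = 6.
Among the 5 still-open variables, 5 fits only h (and all 5 values in {2, 4, 5, 7, 8} must be used), so h = 5.

h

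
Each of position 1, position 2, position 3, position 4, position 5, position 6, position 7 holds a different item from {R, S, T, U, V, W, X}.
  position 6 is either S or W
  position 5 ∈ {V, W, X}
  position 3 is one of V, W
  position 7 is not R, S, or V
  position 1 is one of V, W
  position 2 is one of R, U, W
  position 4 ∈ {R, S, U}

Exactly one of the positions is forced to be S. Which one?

position 6

The 7 variables draw from only 7 values {R, S, T, U, V, W, X}, so each is used; only position 7 can be T, hence position 7 = T.
The 6 still-open variables together cover exactly {R, S, U, V, W, X} — 6 values for 6 variables — and X appears only in position 5's list, so position 5 = X.
position 1 and position 3 between them cover only {V, W} — a naked pair. Remove those values from position 2, position 6.
So S goes to position 6.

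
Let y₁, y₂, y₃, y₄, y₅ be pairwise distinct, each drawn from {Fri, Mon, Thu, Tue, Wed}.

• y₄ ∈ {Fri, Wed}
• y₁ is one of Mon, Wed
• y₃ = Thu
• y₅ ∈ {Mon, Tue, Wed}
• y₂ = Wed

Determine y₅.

Tue

y₂ has just one choice, so y₂ = Wed. Eliminate Wed elsewhere: y₁, y₄, y₅.
That leaves y₃ = Thu.
y₄ has just one choice, so y₄ = Fri.
y₁ has just one choice, so y₁ = Mon. Remove Mon from y₅.
So y₅ = Tue.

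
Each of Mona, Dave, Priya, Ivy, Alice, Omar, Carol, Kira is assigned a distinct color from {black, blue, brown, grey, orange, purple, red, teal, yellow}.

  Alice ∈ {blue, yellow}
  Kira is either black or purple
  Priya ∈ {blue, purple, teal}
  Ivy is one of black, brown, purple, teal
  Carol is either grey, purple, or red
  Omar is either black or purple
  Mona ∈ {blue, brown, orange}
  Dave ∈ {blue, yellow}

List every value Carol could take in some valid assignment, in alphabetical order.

grey, red

Dave and Alice between them cover only {blue, yellow} — a naked pair. Remove those values from Mona, Priya.
Omar and Kira between them cover only {black, purple} — a naked pair. Remove those values from Priya, Ivy, Carol.
Priya's domain is down to {teal}, so Priya = teal. Strike teal from Ivy.
Ivy has just one choice, so Ivy = brown. Eliminate brown elsewhere: Mona.
Mona's domain is down to {orange}, so Mona = orange.
No further eliminations apply; Carol can still be any of grey, red.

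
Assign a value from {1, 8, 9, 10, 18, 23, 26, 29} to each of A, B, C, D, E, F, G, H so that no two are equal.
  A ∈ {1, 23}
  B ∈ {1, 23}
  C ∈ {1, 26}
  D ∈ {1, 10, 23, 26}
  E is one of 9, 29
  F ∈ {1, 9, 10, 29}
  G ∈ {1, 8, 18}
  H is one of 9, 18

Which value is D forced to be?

The 8 variables together cover exactly {1, 8, 9, 10, 18, 23, 26, 29} — 8 values for 8 variables — and 8 appears only in G's list, so G = 8.
The 7 still-open variables together cover exactly {1, 9, 10, 18, 23, 26, 29} — 7 values for 7 variables — and 18 appears only in H's list, so H = 18.
The 2 variables A and B are confined to {1, 23}, which locks those values in; drop them from C, D, F.
That leaves C = 26. So D can't be 26.
So D = 10.

10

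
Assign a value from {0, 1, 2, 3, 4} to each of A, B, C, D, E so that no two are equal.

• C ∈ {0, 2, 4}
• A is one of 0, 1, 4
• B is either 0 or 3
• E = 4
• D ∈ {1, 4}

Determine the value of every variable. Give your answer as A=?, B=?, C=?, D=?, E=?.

E must be 4 (only option left). Remove 4 from A, C, D.
That leaves D = 1. Eliminate 1 elsewhere: A.
A must be 0 (only option left). So B, C can't be 0.
B must be 3 (only option left).
C has just one choice, so C = 2.

A=0, B=3, C=2, D=1, E=4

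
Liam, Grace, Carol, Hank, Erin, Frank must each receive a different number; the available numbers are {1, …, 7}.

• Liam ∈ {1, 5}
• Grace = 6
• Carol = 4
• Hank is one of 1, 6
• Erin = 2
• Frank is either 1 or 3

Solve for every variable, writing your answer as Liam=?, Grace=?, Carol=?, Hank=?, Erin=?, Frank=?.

Grace's domain is down to {6}, so Grace = 6. So Hank can't be 6.
Carol's domain is down to {4}, so Carol = 4.
Hank must be 1 (only option left). Eliminate 1 elsewhere: Liam, Frank.
Erin must be 2 (only option left).
Frank's domain is down to {3}, so Frank = 3.
Liam has just one choice, so Liam = 5.

Liam=5, Grace=6, Carol=4, Hank=1, Erin=2, Frank=3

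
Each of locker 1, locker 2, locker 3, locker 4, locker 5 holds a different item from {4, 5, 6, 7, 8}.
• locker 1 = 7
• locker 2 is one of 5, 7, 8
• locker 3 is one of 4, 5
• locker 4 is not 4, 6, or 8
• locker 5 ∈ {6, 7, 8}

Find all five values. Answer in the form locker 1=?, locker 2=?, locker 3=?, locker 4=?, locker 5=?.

locker 1=7, locker 2=8, locker 3=4, locker 4=5, locker 5=6

locker 1 has just one choice, so locker 1 = 7. Eliminate 7 elsewhere: locker 2, locker 4, locker 5.
locker 4 must be 5 (only option left). Eliminate 5 elsewhere: locker 2, locker 3.
locker 2 must be 8 (only option left). Eliminate 8 elsewhere: locker 5.
locker 3 must be 4 (only option left).
locker 5's domain is down to {6}, so locker 5 = 6.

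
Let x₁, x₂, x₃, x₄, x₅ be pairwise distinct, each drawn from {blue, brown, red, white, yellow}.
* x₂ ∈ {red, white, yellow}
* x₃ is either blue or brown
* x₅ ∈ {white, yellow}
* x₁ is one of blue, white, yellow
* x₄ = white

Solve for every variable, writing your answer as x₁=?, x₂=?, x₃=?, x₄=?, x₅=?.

x₄'s domain is down to {white}, so x₄ = white. Remove white from x₁, x₂, x₅.
That leaves x₅ = yellow. So x₁, x₂ can't be yellow.
x₁'s domain is down to {blue}, so x₁ = blue. Remove blue from x₃.
x₂ has just one choice, so x₂ = red.
x₃ must be brown (only option left).

x₁=blue, x₂=red, x₃=brown, x₄=white, x₅=yellow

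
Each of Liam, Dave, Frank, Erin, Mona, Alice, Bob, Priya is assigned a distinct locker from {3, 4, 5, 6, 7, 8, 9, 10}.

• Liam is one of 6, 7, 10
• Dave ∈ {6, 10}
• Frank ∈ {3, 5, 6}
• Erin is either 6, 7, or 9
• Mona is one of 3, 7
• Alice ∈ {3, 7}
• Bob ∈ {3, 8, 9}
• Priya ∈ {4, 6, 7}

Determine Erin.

Among the 8 variables, 4 fits only Priya (and all 8 values in {3, 4, 5, 6, 7, 8, 9, 10} must be used), so Priya = 4.
The 7 still-open variables together cover exactly {3, 5, 6, 7, 8, 9, 10} — 7 values for 7 variables — and 5 appears only in Frank's list, so Frank = 5.
The 6 still-open variables draw from only 6 values {3, 6, 7, 8, 9, 10}, so each is used; only Bob can be 8, hence Bob = 8.
Among the 5 still-open variables, 9 fits only Erin (and all 5 values in {3, 6, 7, 9, 10} must be used), so Erin = 9.

9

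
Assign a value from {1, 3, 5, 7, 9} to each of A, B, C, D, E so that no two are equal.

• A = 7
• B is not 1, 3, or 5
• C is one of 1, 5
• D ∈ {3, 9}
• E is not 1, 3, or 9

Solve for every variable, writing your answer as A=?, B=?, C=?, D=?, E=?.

A's domain is down to {7}, so A = 7. Eliminate 7 elsewhere: B, E.
B has just one choice, so B = 9. Strike 9 from D.
D must be 3 (only option left).
That leaves E = 5. Remove 5 from C.
C's domain is down to {1}, so C = 1.

A=7, B=9, C=1, D=3, E=5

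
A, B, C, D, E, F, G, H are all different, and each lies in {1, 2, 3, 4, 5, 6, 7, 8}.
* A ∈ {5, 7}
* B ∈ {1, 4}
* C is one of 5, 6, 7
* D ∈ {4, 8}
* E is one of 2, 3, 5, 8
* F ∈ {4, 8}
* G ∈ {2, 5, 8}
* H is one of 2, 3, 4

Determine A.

7

Among the 8 variables, 1 fits only B (and all 8 values in {1, 2, 3, 4, 5, 6, 7, 8} must be used), so B = 1.
Among the 7 still-open variables, 6 fits only C (and all 7 values in {2, 3, 4, 5, 6, 7, 8} must be used), so C = 6.
Among the 6 still-open variables, 7 fits only A (and all 6 values in {2, 3, 4, 5, 7, 8} must be used), so A = 7.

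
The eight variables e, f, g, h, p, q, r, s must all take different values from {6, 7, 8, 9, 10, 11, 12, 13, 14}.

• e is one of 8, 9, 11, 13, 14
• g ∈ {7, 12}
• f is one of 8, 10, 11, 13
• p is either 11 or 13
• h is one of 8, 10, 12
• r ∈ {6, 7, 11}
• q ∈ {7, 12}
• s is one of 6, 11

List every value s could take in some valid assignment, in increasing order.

g and q between them cover only {7, 12} — a naked pair. Remove those values from h, r.
r and s between them cover only {6, 11} — a naked pair. Remove those values from e, f, p.
That leaves p = 13. So e, f can't be 13.
f and h share exactly the 2 values {8, 10}; by pigeonhole those values go to them, so strike 8, 10 from e.
No further eliminations apply; s can still be any of 6, 11.

6, 11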